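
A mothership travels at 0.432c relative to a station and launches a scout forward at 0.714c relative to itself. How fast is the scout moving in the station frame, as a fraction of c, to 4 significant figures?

u ≈ 0.8758c

Compose boost 2: (0.714 + 0.432)/(1 + 0.714×0.432) = 1.146/1.30845 = 0.8758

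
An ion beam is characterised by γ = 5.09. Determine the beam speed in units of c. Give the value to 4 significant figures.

β ≈ 0.9805

β = √(1 − 1/γ²) = √(1 − 1/5.09²) = √(0.961402) = 0.9805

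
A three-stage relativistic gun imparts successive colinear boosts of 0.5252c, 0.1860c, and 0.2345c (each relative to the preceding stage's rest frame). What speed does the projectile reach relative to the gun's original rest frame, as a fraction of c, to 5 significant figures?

u ≈ 0.76602c

Compose boost 2: (0.1860 + 0.5252)/(1 + 0.1860×0.5252) = 0.71120/1.097687 = 0.6479077
Compose boost 3: (0.2345 + 0.6479077)/(1 + 0.2345×0.6479077) = 0.8824077/1.151934 = 0.76602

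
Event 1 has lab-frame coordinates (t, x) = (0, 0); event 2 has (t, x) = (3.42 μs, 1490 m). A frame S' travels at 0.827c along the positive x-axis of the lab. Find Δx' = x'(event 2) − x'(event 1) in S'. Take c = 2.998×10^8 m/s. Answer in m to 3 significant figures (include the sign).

Δx' ≈ 1140 m

γ = 1/√(1 − 0.827²) = 1.7787
Δx' = γ(Δx − vΔt) = 1.7787 × (1490 m − 0.827×(2.998×10^8 m/s)×3.42×10^-6 s)
= 1.7787 × (642.06 m) = 1140 m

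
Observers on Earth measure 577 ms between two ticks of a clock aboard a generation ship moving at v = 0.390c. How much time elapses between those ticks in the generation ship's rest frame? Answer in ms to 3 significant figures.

τ₀ ≈ 531 ms

γ = 1/√(1 − 0.390²) = 1.0860
Proper time: τ₀ = Δt/γ = 577/1.0860 = 531 ms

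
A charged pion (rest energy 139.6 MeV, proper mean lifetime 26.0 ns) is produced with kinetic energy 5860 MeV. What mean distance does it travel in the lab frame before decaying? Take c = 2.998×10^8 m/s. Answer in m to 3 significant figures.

d ≈ 335 m

γ = 1 + K/(m₀c²) = 1 + 5860/139.6 = 42.977
β = √(1 − 1/γ²) = 0.99973
Dilated lifetime: γτ₀ = 42.977 × 26.0 ns = 1117.4 ns
d = βc·γτ₀ = 0.99973 × (2.998×10^8 m/s) × 1.1174×10^-6 s = 335 m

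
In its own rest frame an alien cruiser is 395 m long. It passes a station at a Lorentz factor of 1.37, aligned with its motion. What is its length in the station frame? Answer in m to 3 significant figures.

γ = 1.37 (given)
Length contraction: L = L₀/γ = 395/1.37 = 288 m

L ≈ 288 m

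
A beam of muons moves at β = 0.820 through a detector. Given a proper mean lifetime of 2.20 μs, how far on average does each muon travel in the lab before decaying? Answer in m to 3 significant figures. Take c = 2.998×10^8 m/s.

d ≈ 945 m

γ = 1/√(1 − 0.820²) = 1.7471
Dilated lifetime: Δt = γτ₀ = 1.7471 × 2.20 μs = 3.8437 μs
d = vΔt = 0.820c × 3.8437 μs = 2.4584×10^8 m/s × 3.8437×10^-6 s = 945 m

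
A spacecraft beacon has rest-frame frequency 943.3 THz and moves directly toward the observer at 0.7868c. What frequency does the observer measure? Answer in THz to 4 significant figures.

Relativistic Doppler: f_obs = f_src √((1+β)/(1−β))
= 943.3 × √(1.78680/0.213200) = 943.3 × 2.89497 = 2731 THz

f_obs ≈ 2731 THz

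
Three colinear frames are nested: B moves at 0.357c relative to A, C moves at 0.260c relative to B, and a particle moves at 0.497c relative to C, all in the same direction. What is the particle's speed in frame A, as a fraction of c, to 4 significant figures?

u ≈ 0.8290c

Compose boost 2: (0.260 + 0.357)/(1 + 0.260×0.357) = 0.6170/1.09282 = 0.564594
Compose boost 3: (0.497 + 0.564594)/(1 + 0.497×0.564594) = 1.06159/1.28060 = 0.8290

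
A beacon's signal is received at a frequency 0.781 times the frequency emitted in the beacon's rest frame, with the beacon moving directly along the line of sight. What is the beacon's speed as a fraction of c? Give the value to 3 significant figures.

β ≈ 0.242

f_obs/f_src = √((1−β)/(1+β)) = 0.781  ⇒  (1−β)/(1+β) = 0.60996
β = |1 − D²|/(1 + D²) = |1 − 0.60996|/(1 + 0.60996) = 0.242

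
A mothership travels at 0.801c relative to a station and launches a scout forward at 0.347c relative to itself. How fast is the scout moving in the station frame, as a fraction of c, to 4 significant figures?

u ≈ 0.8983c

Compose boost 2: (0.347 + 0.801)/(1 + 0.347×0.801) = 1.148/1.27795 = 0.8983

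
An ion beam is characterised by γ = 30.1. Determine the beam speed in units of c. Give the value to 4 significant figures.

β ≈ 0.9994

β = √(1 − 1/γ²) = √(1 − 1/30.1²) = √(0.998896) = 0.9994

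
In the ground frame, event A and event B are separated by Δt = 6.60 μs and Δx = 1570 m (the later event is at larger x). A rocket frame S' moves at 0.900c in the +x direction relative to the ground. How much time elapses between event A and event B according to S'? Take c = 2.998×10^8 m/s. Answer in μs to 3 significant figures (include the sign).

γ = 1/√(1 − 0.900²) = 2.2942
Δt' = γ(Δt − vΔx/c²) = 2.2942 × (6.60 μs − 0.900×1570 m / (2.998×10^8 m/s))
= 2.2942 × (1.8869 μs) = 4.33 μs

Δt' ≈ 4.33 μs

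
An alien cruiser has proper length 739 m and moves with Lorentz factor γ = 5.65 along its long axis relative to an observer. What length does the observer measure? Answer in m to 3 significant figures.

γ = 5.65 (given)
Length contraction: L = L₀/γ = 739/5.65 = 131 m

L ≈ 131 m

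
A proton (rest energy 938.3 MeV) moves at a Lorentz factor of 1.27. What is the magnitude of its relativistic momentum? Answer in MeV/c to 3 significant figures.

p ≈ 735 MeV/c

β = √(1 − 1/γ²) = √(1 − 1/1.27²) = 0.61644
p = γβm₀c = 1.27 × 0.61644 × 938.3 MeV/c = 735 MeV/c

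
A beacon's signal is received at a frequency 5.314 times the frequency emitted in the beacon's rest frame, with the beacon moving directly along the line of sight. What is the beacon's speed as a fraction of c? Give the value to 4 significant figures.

β ≈ 0.9316

f_obs/f_src = √((1+β)/(1−β)) = 5.314  ⇒  (1+β)/(1−β) = 28.2386
β = |1 − D²|/(1 + D²) = |1 − 28.2386|/(1 + 28.2386) = 0.9316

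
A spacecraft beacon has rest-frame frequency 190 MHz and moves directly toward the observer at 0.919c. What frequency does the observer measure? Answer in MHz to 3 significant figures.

f_obs ≈ 925 MHz

Relativistic Doppler: f_obs = f_src √((1+β)/(1−β))
= 190 × √(1.9190/0.081000) = 190 × 4.8674 = 925 MHz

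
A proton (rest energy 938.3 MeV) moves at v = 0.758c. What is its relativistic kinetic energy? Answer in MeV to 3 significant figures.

K ≈ 500 MeV

γ = 1/√(1 − 0.758²) = 1.5331
K = (γ − 1)m₀c² = (1.5331 − 1) × 938.3 MeV = 0.53314 × 938.3 MeV = 500 MeV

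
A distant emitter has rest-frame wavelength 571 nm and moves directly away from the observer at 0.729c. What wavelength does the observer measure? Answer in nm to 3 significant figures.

Relativistic Doppler: λ_obs = λ_src √((1+β)/(1−β))
= 571 × √(1.7290/0.27100) = 571 × 2.5259 = 1440 nm

λ_obs ≈ 1440 nm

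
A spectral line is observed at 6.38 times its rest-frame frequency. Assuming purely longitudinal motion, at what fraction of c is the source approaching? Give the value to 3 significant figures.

β ≈ 0.952

f_obs/f_src = √((1+β)/(1−β)) = 6.38  ⇒  (1+β)/(1−β) = 40.704
β = |1 − D²|/(1 + D²) = |1 − 40.704|/(1 + 40.704) = 0.952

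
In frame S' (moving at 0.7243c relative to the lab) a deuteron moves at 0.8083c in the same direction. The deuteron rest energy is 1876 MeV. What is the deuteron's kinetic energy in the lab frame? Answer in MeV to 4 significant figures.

K ≈ 5451 MeV

u_lab = (0.8083 + 0.7243)/(1 + 0.8083×0.7243) = 0.9666646
γ = 1/√(1 − 0.9666646²) = 3.90555
K = (γ − 1)m₀c² = (3.90555 − 1) × 1876 = 2.90555 × 1876 = 5451 MeV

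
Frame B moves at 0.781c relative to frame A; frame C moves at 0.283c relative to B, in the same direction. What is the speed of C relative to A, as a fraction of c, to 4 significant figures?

Compose boost 2: (0.283 + 0.781)/(1 + 0.283×0.781) = 1.064/1.22102 = 0.8714

u ≈ 0.8714c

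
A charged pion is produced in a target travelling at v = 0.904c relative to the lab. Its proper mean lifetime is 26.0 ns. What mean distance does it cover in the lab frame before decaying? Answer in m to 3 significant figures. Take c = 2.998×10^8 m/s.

d ≈ 16.5 m

γ = 1/√(1 − 0.904²) = 2.3390
Dilated lifetime: Δt = γτ₀ = 2.3390 × 26.0 ns = 60.814 ns
d = vΔt = 0.904c × 60.814 ns = 2.7102×10^8 m/s × 6.0814×10^-8 s = 16.5 m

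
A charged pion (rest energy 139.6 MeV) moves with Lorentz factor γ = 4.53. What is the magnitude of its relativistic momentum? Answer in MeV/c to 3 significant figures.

β = √(1 − 1/γ²) = √(1 − 1/4.53²) = 0.97533
p = γβm₀c = 4.53 × 0.97533 × 139.6 MeV/c = 617 MeV/c

p ≈ 617 MeV/c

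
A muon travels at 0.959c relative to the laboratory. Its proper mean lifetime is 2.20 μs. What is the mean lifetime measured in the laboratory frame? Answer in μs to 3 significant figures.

γ = 1/√(1 − 0.959²) = 3.5285
Time dilation: Δt = γτ₀ = 3.5285 × 2.20 μs = 7.76 μs

Δt ≈ 7.76 μs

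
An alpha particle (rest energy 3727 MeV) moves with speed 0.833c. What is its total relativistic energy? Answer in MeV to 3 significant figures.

γ = 1/√(1 − 0.833²) = 1.8074
E = γm₀c² = 1.8074 × 3727 MeV = 6740 MeV

E ≈ 6740 MeV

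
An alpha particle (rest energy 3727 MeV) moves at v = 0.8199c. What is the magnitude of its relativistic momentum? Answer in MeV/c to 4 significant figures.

p ≈ 5338 MeV/c

γ = 1/√(1 − 0.8199²) = 1.74670
p = γβm₀c = 1.74670 × 0.8199 × 3727 MeV/c = 5338 MeV/c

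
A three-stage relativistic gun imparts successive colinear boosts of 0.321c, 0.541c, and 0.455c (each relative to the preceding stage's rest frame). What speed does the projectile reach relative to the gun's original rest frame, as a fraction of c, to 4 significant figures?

Compose boost 2: (0.541 + 0.321)/(1 + 0.541×0.321) = 0.8620/1.17366 = 0.734454
Compose boost 3: (0.455 + 0.734454)/(1 + 0.455×0.734454) = 1.18945/1.33418 = 0.8915

u ≈ 0.8915c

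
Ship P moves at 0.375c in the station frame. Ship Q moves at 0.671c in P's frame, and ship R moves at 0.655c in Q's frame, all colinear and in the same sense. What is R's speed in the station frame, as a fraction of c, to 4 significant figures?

u ≈ 0.9634c

Compose boost 2: (0.671 + 0.375)/(1 + 0.671×0.375) = 1.046/1.25162 = 0.835714
Compose boost 3: (0.655 + 0.835714)/(1 + 0.655×0.835714) = 1.49071/1.54739 = 0.9634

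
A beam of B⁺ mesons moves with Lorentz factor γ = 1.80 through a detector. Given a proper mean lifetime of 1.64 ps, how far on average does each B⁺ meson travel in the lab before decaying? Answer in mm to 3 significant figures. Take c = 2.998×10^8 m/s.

d ≈ 0.736 mm

β = √(1 − 1/γ²) = √(1 − 1/1.80²) = 0.83148
Dilated lifetime: Δt = γτ₀ = 1.80 × 1.64 ps = 2.9520 ps
d = vΔt = 0.83148c × 2.9520 ps = 2.4928×10^8 m/s × 2.9520×10^-12 s = 0.736 mm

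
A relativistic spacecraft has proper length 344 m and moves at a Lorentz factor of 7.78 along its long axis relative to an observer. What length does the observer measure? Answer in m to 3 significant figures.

L ≈ 44.2 m

γ = 7.78 (given)
Length contraction: L = L₀/γ = 344/7.78 = 44.2 m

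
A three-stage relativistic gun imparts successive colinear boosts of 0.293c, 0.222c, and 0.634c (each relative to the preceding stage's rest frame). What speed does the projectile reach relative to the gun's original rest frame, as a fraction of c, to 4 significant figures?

u ≈ 0.8553c

Compose boost 2: (0.222 + 0.293)/(1 + 0.222×0.293) = 0.5150/1.06505 = 0.483547
Compose boost 3: (0.634 + 0.483547)/(1 + 0.634×0.483547) = 1.11755/1.30657 = 0.8553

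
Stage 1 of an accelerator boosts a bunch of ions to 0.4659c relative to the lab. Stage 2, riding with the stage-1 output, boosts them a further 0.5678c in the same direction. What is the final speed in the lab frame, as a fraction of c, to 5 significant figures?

Compose boost 2: (0.5678 + 0.4659)/(1 + 0.5678×0.4659) = 1.0337/1.264538 = 0.81745

u ≈ 0.81745c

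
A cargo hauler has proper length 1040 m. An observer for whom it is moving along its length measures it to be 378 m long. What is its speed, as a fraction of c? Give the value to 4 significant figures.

β ≈ 0.9316

γ = L₀/L = 1040/378 = 2.75132
β = √(1 − 1/γ²) = 0.9316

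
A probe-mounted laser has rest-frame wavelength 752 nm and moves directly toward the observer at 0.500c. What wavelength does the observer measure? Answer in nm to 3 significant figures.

Relativistic Doppler: λ_obs = λ_src √((1−β)/(1+β))
= 752 × √(0.50000/1.5000) = 752 × 0.57735 = 434 nm

λ_obs ≈ 434 nm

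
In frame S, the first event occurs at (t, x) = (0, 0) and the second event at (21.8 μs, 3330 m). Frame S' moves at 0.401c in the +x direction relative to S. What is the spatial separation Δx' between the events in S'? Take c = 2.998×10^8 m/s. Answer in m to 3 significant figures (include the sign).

Δx' ≈ 774 m

γ = 1/√(1 − 0.401²) = 1.0916
Δx' = γ(Δx − vΔt) = 1.0916 × (3330 m − 0.401×(2.998×10^8 m/s)×21.8×10^-6 s)
= 1.0916 × (709.21 m) = 774 m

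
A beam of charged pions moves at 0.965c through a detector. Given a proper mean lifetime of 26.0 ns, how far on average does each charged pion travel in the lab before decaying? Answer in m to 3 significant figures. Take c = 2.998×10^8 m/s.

γ = 1/√(1 − 0.965²) = 3.8132
Dilated lifetime: Δt = γτ₀ = 3.8132 × 26.0 ns = 99.142 ns
d = vΔt = 0.965c × 99.142 ns = 2.8931×10^8 m/s × 9.9142×10^-8 s = 28.7 m

d ≈ 28.7 m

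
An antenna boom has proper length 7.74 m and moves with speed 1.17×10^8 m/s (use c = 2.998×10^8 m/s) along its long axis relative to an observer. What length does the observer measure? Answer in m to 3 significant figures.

L ≈ 7.13 m

β = v/c = 1.17×10^8 / 2.998×10^8 = 0.39026
γ = 1/√(1 − 0.39026²) = 1.0861
Length contraction: L = L₀/γ = 7.74/1.0861 = 7.13 m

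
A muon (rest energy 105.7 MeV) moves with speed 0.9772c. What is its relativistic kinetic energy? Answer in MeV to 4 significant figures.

γ = 1/√(1 − 0.9772²) = 4.70985
K = (γ − 1)m₀c² = (4.70985 − 1) × 105.7 MeV = 3.70985 × 105.7 MeV = 392.1 MeV

K ≈ 392.1 MeV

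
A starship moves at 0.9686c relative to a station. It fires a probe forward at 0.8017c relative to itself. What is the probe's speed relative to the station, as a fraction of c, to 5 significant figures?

Relativistic velocity addition: u = (u' + v)/(1 + u'v/c²)
= (0.8017 + 0.9686)/(1 + 0.8017×0.9686) = 1.7703/1.776527 = 0.99650

u ≈ 0.99650c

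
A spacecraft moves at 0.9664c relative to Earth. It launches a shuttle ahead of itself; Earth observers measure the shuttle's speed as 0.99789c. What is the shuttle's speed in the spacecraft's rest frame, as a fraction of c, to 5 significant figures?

u' ≈ 0.88358c

Inverse velocity addition: u' = (u − v)/(1 − uv/c²)
= (0.99789 − 0.9664)/(1 − 0.99789×0.9664) = 0.031490/0.03563910 = 0.88358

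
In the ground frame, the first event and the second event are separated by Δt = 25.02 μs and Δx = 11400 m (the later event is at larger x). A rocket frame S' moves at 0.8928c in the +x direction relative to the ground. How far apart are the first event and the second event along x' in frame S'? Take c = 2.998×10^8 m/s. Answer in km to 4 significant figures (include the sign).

Δx' ≈ 10.44 km

γ = 1/√(1 − 0.8928²) = 2.21999
Δx' = γ(Δx − vΔt) = 2.21999 × (11400 m − 0.8928×(2.998×10^8 m/s)×25.02×10^-6 s)
= 2.21999 × (4703.11 m) = 10.44 km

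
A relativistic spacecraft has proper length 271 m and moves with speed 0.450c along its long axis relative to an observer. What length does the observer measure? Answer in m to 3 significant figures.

γ = 1/√(1 − 0.450²) = 1.1198
Length contraction: L = L₀/γ = 271/1.1198 = 242 m

L ≈ 242 m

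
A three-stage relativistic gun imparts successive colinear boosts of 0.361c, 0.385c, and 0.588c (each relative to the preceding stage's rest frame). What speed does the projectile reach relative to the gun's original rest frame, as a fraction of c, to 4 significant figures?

u ≈ 0.8974c

Compose boost 2: (0.385 + 0.361)/(1 + 0.385×0.361) = 0.7460/1.13898 = 0.654969
Compose boost 3: (0.588 + 0.654969)/(1 + 0.588×0.654969) = 1.24297/1.38512 = 0.8974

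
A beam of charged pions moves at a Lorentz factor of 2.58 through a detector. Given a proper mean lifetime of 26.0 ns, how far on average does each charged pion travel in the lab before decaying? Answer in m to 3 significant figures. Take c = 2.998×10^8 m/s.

d ≈ 18.5 m

β = √(1 − 1/γ²) = √(1 − 1/2.58²) = 0.92183
Dilated lifetime: Δt = γτ₀ = 2.58 × 26.0 ns = 67.080 ns
d = vΔt = 0.92183c × 67.080 ns = 2.7636×10^8 m/s × 6.7080×10^-8 s = 18.5 m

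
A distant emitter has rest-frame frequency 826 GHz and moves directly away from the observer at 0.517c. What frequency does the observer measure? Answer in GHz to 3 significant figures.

f_obs ≈ 466 GHz

Relativistic Doppler: f_obs = f_src √((1−β)/(1+β))
= 826 × √(0.48300/1.5170) = 826 × 0.56426 = 466 GHz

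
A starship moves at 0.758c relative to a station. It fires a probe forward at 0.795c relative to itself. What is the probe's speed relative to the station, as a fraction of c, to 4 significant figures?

Relativistic velocity addition: u = (u' + v)/(1 + u'v/c²)
= (0.795 + 0.758)/(1 + 0.795×0.758) = 1.553/1.60261 = 0.9690

u ≈ 0.9690c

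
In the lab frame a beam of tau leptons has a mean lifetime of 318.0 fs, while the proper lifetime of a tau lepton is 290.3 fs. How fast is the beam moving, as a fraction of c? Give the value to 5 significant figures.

β ≈ 0.40820

γ = Δt/τ₀ = 318.0/290.3 = 1.095419
β = √(1 − 1/γ²) = √(1 − 1/1.095419²) = 0.40820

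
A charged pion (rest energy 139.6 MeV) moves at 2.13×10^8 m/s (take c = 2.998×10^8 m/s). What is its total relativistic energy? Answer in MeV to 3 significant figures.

β = v/c = 2.13×10^8 / 2.998×10^8 = 0.71047
γ = 1/√(1 − 0.71047²) = 1.4210
E = γm₀c² = 1.4210 × 139.6 MeV = 198 MeV

E ≈ 198 MeV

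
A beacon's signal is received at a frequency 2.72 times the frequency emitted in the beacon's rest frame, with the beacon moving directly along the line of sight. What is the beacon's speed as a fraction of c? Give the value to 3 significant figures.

f_obs/f_src = √((1+β)/(1−β)) = 2.72  ⇒  (1+β)/(1−β) = 7.3984
β = |1 − D²|/(1 + D²) = |1 − 7.3984|/(1 + 7.3984) = 0.762

β ≈ 0.762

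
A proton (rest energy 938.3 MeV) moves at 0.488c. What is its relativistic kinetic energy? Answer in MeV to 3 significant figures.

K ≈ 137 MeV

γ = 1/√(1 − 0.488²) = 1.1457
K = (γ − 1)m₀c² = (1.1457 − 1) × 938.3 MeV = 0.14568 × 938.3 MeV = 137 MeV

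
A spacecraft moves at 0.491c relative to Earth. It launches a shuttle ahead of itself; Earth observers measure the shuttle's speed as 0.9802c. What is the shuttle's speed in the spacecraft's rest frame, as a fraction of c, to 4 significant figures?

Inverse velocity addition: u' = (u − v)/(1 − uv/c²)
= (0.9802 − 0.491)/(1 − 0.9802×0.491) = 0.4892/0.518722 = 0.9431

u' ≈ 0.9431c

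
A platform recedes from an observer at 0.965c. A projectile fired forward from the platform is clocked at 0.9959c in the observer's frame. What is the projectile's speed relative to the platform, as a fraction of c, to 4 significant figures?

Inverse velocity addition: u' = (u − v)/(1 − uv/c²)
= (0.9959 − 0.965)/(1 − 0.9959×0.965) = 0.03090/0.0389565 = 0.7932

u' ≈ 0.7932c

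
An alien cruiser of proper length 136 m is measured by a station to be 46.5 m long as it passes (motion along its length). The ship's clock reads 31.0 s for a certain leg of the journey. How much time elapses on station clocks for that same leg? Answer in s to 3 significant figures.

Length contraction ⇒ γ = L₀/L = 136/46.5 = 2.9247
Time dilation: Δt = γτ₀ = 2.9247 × 31.0 s = 90.7 s

Δt ≈ 90.7 s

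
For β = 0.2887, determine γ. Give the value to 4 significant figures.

γ ≈ 1.044

γ = 1/√(1 − β²) = 1/√(1 − 0.2887²) = 1/√(0.916652) = 1.044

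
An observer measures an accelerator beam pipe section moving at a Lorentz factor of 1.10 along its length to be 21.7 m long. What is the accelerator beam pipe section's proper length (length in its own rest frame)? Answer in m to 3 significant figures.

L₀ ≈ 23.9 m

γ = 1.10 (given)
L₀ = γL = 1.10 × 21.7 = 23.9 m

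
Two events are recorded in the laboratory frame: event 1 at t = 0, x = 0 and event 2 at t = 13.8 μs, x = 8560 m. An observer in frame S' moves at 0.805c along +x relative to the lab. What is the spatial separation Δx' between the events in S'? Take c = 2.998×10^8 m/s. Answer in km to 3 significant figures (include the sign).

Δx' ≈ 8.81 km

γ = 1/√(1 − 0.805²) = 1.6856
Δx' = γ(Δx − vΔt) = 1.6856 × (8560 m − 0.805×(2.998×10^8 m/s)×13.8×10^-6 s)
= 1.6856 × (5229.5 m) = 8.81 km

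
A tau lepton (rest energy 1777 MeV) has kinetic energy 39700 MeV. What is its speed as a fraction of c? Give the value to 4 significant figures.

β ≈ 0.9991

γ = 1 + K/(m₀c²) = 1 + 39700/1777 = 23.3410
β = √(1 − 1/γ²) = 0.9991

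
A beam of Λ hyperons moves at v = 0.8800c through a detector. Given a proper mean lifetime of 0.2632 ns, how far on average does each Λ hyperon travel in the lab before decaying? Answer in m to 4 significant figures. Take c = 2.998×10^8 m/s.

γ = 1/√(1 − 0.8800²) = 2.10538
Dilated lifetime: Δt = γτ₀ = 2.10538 × 0.2632 ns = 0.554136 ns
d = vΔt = 0.8800c × 0.554136 ns = 2.63824×10^8 m/s × 5.54136×10^-10 s = 0.1462 m

d ≈ 0.1462 m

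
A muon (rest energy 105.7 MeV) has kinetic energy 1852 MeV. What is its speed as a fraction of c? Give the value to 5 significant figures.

γ = 1 + K/(m₀c²) = 1 + 1852/105.7 = 18.52129
β = √(1 − 1/γ²) = 0.99854

β ≈ 0.99854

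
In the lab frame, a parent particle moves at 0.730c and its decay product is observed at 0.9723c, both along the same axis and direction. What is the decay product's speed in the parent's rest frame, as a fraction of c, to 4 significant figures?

Inverse velocity addition: u' = (u − v)/(1 − uv/c²)
= (0.9723 − 0.730)/(1 − 0.9723×0.730) = 0.2423/0.290221 = 0.8349

u' ≈ 0.8349c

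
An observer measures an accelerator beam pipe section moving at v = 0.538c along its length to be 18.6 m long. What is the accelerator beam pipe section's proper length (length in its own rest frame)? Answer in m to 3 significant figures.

γ = 1/√(1 − 0.538²) = 1.1863
L₀ = γL = 1.1863 × 18.6 = 22.1 m

L₀ ≈ 22.1 m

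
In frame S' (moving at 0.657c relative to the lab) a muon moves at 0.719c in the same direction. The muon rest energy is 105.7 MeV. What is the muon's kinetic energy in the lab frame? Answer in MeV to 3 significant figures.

K ≈ 191 MeV

u_lab = (0.719 + 0.657)/(1 + 0.719×0.657) = 0.934539
γ = 1/√(1 − 0.934539²) = 2.8101
K = (γ − 1)m₀c² = (2.8101 − 1) × 105.7 = 1.8101 × 105.7 = 191 MeV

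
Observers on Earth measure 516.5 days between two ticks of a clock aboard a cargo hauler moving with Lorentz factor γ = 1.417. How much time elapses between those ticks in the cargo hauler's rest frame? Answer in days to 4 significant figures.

γ = 1.417 (given)
Proper time: τ₀ = Δt/γ = 516.5/1.417 = 364.5 days

τ₀ ≈ 364.5 days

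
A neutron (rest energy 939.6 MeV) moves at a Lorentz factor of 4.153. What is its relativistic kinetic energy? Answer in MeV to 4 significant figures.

γ = 4.153 (given)
K = (γ − 1)m₀c² = (4.153 − 1) × 939.6 MeV = 3.15300 × 939.6 MeV = 2963 MeV

K ≈ 2963 MeV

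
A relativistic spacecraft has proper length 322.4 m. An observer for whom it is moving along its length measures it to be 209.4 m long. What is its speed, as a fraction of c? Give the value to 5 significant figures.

β ≈ 0.76036

γ = L₀/L = 322.4/209.4 = 1.539637
β = √(1 − 1/γ²) = 0.76036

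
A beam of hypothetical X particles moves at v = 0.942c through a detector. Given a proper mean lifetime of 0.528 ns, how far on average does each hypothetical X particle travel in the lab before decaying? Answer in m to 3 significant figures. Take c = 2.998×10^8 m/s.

d ≈ 0.444 m

γ = 1/√(1 − 0.942²) = 2.9796
Dilated lifetime: Δt = γτ₀ = 2.9796 × 0.528 ns = 1.5732 ns
d = vΔt = 0.942c × 1.5732 ns = 2.8241×10^8 m/s × 1.5732×10^-9 s = 0.444 m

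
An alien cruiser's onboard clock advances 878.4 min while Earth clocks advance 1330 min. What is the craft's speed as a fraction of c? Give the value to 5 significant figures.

β ≈ 0.75087

γ = Δt/τ₀ = 1330/878.4 = 1.514117
β = √(1 − 1/γ²) = √(1 − 1/1.514117²) = 0.75087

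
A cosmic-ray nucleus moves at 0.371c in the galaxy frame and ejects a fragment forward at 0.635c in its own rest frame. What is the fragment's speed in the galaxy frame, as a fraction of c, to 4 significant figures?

u ≈ 0.8142c

Compose boost 2: (0.635 + 0.371)/(1 + 0.635×0.371) = 1.006/1.23558 = 0.8142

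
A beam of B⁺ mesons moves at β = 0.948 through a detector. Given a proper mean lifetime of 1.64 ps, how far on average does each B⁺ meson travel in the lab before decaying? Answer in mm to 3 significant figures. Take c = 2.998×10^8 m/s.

γ = 1/√(1 − 0.948²) = 3.1420
Dilated lifetime: Δt = γτ₀ = 3.1420 × 1.64 ps = 5.1529 ps
d = vΔt = 0.948c × 5.1529 ps = 2.8421×10^8 m/s × 5.1529×10^-12 s = 1.46 mm

d ≈ 1.46 mm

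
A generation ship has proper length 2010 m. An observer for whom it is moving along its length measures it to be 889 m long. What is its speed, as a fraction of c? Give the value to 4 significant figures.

β ≈ 0.8969

γ = L₀/L = 2010/889 = 2.26097
β = √(1 − 1/γ²) = 0.8969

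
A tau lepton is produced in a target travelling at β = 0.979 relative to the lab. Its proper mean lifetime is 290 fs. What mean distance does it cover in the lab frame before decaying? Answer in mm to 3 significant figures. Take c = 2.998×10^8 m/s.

γ = 1/√(1 − 0.979²) = 4.9053
Dilated lifetime: Δt = γτ₀ = 4.9053 × 290 fs = 1422.5 fs
d = vΔt = 0.979c × 1422.5 fs = 2.9350×10^8 m/s × 1.4225×10^-12 s = 0.418 mm

d ≈ 0.418 mm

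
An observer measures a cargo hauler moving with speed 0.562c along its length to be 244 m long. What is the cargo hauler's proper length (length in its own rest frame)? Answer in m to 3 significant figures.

L₀ ≈ 295 m

γ = 1/√(1 − 0.562²) = 1.2090
L₀ = γL = 1.2090 × 244 = 295 m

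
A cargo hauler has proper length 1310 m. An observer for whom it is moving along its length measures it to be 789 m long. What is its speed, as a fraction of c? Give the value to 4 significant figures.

β ≈ 0.7983

γ = L₀/L = 1310/789 = 1.66033
β = √(1 − 1/γ²) = 0.7983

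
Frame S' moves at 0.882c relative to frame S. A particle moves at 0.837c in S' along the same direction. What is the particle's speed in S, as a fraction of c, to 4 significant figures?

Relativistic velocity addition: u = (u' + v)/(1 + u'v/c²)
= (0.837 + 0.882)/(1 + 0.837×0.882) = 1.719/1.73823 = 0.9889

u ≈ 0.9889c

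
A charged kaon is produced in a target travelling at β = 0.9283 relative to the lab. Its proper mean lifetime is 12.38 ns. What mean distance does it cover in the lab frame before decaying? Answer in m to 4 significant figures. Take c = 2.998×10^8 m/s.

γ = 1/√(1 − 0.9283²) = 2.68939
Dilated lifetime: Δt = γτ₀ = 2.68939 × 12.38 ns = 33.2946 ns
d = vΔt = 0.9283c × 33.2946 ns = 2.78304×10^8 m/s × 3.32946×10^-8 s = 9.266 m

d ≈ 9.266 m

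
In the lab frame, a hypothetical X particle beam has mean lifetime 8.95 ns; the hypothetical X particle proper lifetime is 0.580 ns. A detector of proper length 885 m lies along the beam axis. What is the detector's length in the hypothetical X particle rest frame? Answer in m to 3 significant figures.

Time dilation ⇒ γ = Δt/τ₀ = 8.95/0.580 = 15.431
Length contraction: L = L₀/γ = 885/15.431 = 57.4 m

L ≈ 57.4 m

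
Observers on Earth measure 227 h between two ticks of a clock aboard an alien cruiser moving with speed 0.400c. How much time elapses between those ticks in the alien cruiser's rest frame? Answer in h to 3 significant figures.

τ₀ ≈ 208 h

γ = 1/√(1 − 0.400²) = 1.0911
Proper time: τ₀ = Δt/γ = 227/1.0911 = 208 h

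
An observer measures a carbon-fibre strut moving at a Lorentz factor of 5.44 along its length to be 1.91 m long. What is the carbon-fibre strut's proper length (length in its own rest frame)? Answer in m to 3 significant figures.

γ = 5.44 (given)
L₀ = γL = 5.44 × 1.91 = 10.4 m

L₀ ≈ 10.4 m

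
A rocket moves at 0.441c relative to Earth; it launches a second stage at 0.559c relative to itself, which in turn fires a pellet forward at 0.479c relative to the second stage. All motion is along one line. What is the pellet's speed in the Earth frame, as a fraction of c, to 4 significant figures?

Compose boost 2: (0.559 + 0.441)/(1 + 0.559×0.441) = 1.000/1.24652 = 0.802234
Compose boost 3: (0.479 + 0.802234)/(1 + 0.479×0.802234) = 1.28123/1.38427 = 0.9256

u ≈ 0.9256c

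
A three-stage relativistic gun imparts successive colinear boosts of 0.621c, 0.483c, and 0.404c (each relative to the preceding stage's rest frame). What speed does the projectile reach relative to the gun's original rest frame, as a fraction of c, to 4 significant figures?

u ≈ 0.9331c

Compose boost 2: (0.483 + 0.621)/(1 + 0.483×0.621) = 1.104/1.29994 = 0.849268
Compose boost 3: (0.404 + 0.849268)/(1 + 0.404×0.849268) = 1.25327/1.34310 = 0.9331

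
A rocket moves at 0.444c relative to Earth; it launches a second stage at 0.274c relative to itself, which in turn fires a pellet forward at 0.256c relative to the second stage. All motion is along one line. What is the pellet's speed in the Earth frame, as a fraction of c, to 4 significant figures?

Compose boost 2: (0.274 + 0.444)/(1 + 0.274×0.444) = 0.7180/1.12166 = 0.640125
Compose boost 3: (0.256 + 0.640125)/(1 + 0.256×0.640125) = 0.896125/1.16387 = 0.7700

u ≈ 0.7700c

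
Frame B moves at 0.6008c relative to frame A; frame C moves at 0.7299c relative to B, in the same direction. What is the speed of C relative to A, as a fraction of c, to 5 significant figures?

u ≈ 0.92505c

Compose boost 2: (0.7299 + 0.6008)/(1 + 0.7299×0.6008) = 1.3307/1.438524 = 0.92505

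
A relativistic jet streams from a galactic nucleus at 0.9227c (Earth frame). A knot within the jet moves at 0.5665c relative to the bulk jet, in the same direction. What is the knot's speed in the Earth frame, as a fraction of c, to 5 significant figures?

Relativistic velocity addition: u = (u' + v)/(1 + u'v/c²)
= (0.5665 + 0.9227)/(1 + 0.5665×0.9227) = 1.4892/1.522710 = 0.97799

u ≈ 0.97799c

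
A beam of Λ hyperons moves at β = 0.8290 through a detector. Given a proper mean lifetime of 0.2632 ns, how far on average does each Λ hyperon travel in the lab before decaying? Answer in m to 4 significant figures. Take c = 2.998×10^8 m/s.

d ≈ 0.1170 m

γ = 1/√(1 − 0.8290²) = 1.78811
Dilated lifetime: Δt = γτ₀ = 1.78811 × 0.2632 ns = 0.470631 ns
d = vΔt = 0.8290c × 0.470631 ns = 2.48534×10^8 m/s × 4.70631×10^-10 s = 0.1170 m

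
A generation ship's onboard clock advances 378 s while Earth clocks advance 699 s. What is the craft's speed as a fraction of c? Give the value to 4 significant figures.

β ≈ 0.8412

γ = Δt/τ₀ = 699/378 = 1.84921
β = √(1 − 1/γ²) = √(1 − 1/1.84921²) = 0.8412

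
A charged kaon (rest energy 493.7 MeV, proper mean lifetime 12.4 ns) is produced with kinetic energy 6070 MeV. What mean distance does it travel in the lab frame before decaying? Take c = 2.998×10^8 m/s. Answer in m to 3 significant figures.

γ = 1 + K/(m₀c²) = 1 + 6070/493.7 = 13.295
β = √(1 − 1/γ²) = 0.99717
Dilated lifetime: γτ₀ = 13.295 × 12.4 ns = 164.86 ns
d = βc·γτ₀ = 0.99717 × (2.998×10^8 m/s) × 1.6486×10^-7 s = 49.3 m

d ≈ 49.3 m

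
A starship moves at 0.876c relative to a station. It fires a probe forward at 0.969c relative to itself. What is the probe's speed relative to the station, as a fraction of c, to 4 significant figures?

Relativistic velocity addition: u = (u' + v)/(1 + u'v/c²)
= (0.969 + 0.876)/(1 + 0.969×0.876) = 1.845/1.84884 = 0.9979

u ≈ 0.9979c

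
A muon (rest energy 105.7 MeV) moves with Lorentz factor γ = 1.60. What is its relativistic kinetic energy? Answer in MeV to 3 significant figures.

γ = 1.60 (given)
K = (γ − 1)m₀c² = (1.60 − 1) × 105.7 MeV = 0.60000 × 105.7 MeV = 63.4 MeV

K ≈ 63.4 MeV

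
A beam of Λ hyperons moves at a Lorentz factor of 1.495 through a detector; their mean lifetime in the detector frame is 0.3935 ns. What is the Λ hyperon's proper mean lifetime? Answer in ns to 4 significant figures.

τ₀ ≈ 0.2632 ns

γ = 1.495 (given)
Proper time: τ₀ = Δt/γ = 0.3935/1.495 = 0.2632 ns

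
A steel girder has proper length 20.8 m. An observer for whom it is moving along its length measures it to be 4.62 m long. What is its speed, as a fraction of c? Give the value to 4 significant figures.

γ = L₀/L = 20.8/4.62 = 4.50216
β = √(1 − 1/γ²) = 0.9750

β ≈ 0.9750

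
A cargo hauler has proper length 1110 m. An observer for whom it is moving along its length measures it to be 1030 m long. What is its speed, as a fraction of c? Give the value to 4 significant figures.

γ = L₀/L = 1110/1030 = 1.07767
β = √(1 − 1/γ²) = 0.3728

β ≈ 0.3728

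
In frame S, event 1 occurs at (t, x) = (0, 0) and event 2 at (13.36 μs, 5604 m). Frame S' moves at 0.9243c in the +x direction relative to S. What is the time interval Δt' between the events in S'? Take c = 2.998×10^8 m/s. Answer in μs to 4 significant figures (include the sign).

γ = 1/√(1 − 0.9243²) = 2.62009
Δt' = γ(Δt − vΔx/c²) = 2.62009 × (13.36 μs − 0.9243×5604 m / (2.998×10^8 m/s))
= 2.62009 × (-3.91744 μs) = -10.26 μs

Δt' ≈ -10.26 μs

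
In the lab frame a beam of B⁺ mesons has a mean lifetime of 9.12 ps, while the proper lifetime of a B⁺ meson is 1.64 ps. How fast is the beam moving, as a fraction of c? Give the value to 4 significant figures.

γ = Δt/τ₀ = 9.12/1.64 = 5.56098
β = √(1 − 1/γ²) = √(1 − 1/5.56098²) = 0.9837

β ≈ 0.9837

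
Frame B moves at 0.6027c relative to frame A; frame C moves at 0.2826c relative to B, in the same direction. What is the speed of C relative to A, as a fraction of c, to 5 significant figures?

Compose boost 2: (0.2826 + 0.6027)/(1 + 0.2826×0.6027) = 0.88530/1.170323 = 0.75646

u ≈ 0.75646c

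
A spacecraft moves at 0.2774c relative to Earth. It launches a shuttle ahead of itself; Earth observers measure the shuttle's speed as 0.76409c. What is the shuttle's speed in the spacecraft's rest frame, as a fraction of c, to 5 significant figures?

Inverse velocity addition: u' = (u − v)/(1 − uv/c²)
= (0.76409 − 0.2774)/(1 − 0.76409×0.2774) = 0.48669/0.7880414 = 0.61759

u' ≈ 0.61759c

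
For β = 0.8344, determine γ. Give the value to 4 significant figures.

γ ≈ 1.814

γ = 1/√(1 − β²) = 1/√(1 − 0.8344²) = 1/√(0.303777) = 1.814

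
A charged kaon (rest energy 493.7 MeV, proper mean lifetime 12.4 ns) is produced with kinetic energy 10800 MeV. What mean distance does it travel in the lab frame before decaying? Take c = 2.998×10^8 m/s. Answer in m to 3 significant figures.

d ≈ 85.0 m

γ = 1 + K/(m₀c²) = 1 + 10800/493.7 = 22.876
β = √(1 − 1/γ²) = 0.99904
Dilated lifetime: γτ₀ = 22.876 × 12.4 ns = 283.66 ns
d = βc·γτ₀ = 0.99904 × (2.998×10^8 m/s) × 2.8366×10^-7 s = 85.0 m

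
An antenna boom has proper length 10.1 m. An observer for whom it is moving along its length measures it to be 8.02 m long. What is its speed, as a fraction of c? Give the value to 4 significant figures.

β ≈ 0.6078

γ = L₀/L = 10.1/8.02 = 1.25935
β = √(1 − 1/γ²) = 0.6078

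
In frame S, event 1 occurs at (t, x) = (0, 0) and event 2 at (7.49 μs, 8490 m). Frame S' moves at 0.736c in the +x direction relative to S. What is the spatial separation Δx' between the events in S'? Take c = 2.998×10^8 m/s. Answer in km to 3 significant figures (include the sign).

Δx' ≈ 10.1 km

γ = 1/√(1 − 0.736²) = 1.4771
Δx' = γ(Δx − vΔt) = 1.4771 × (8490 m − 0.736×(2.998×10^8 m/s)×7.49×10^-6 s)
= 1.4771 × (6837.3 m) = 10.1 km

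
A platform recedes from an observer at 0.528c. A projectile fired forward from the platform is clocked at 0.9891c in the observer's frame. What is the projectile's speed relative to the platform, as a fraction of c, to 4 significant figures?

u' ≈ 0.9651c

Inverse velocity addition: u' = (u − v)/(1 − uv/c²)
= (0.9891 − 0.528)/(1 − 0.9891×0.528) = 0.4611/0.477755 = 0.9651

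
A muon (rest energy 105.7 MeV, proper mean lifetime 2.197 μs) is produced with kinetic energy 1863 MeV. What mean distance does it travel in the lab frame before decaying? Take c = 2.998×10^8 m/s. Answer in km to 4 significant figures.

d ≈ 12.25 km

γ = 1 + K/(m₀c²) = 1 + 1863/105.7 = 18.6254
β = √(1 − 1/γ²) = 0.998558
Dilated lifetime: γτ₀ = 18.6254 × 2.197 μs = 40.9199 μs
d = βc·γτ₀ = 0.998558 × (2.998×10^8 m/s) × 4.09199×10^-5 s = 12.25 km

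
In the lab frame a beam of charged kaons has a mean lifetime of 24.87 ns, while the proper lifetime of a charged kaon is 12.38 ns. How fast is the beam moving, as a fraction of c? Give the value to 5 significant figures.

γ = Δt/τ₀ = 24.87/12.38 = 2.008885
β = √(1 − 1/γ²) = √(1 − 1/2.008885²) = 0.86730

β ≈ 0.86730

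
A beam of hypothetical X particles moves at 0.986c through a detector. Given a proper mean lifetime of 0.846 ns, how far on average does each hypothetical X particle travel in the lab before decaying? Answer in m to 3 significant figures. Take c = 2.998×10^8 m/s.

d ≈ 1.50 m

γ = 1/√(1 − 0.986²) = 5.9972
Dilated lifetime: Δt = γτ₀ = 5.9972 × 0.846 ns = 5.0736 ns
d = vΔt = 0.986c × 5.0736 ns = 2.9560×10^8 m/s × 5.0736×10^-9 s = 1.50 m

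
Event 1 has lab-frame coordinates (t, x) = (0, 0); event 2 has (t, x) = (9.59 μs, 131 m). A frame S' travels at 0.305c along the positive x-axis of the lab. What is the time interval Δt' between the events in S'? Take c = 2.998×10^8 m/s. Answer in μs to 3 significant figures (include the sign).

γ = 1/√(1 − 0.305²) = 1.0500
Δt' = γ(Δt − vΔx/c²) = 1.0500 × (9.59 μs − 0.305×131 m / (2.998×10^8 m/s))
= 1.0500 × (9.4567 μs) = 9.93 μs

Δt' ≈ 9.93 μs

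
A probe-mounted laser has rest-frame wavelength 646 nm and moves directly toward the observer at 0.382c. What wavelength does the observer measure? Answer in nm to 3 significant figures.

λ_obs ≈ 432 nm

Relativistic Doppler: λ_obs = λ_src √((1−β)/(1+β))
= 646 × √(0.61800/1.3820) = 646 × 0.66871 = 432 nm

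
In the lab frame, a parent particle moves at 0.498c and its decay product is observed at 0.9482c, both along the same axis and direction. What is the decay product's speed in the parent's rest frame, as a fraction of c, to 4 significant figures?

Inverse velocity addition: u' = (u − v)/(1 − uv/c²)
= (0.9482 − 0.498)/(1 − 0.9482×0.498) = 0.4502/0.527796 = 0.8530

u' ≈ 0.8530c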